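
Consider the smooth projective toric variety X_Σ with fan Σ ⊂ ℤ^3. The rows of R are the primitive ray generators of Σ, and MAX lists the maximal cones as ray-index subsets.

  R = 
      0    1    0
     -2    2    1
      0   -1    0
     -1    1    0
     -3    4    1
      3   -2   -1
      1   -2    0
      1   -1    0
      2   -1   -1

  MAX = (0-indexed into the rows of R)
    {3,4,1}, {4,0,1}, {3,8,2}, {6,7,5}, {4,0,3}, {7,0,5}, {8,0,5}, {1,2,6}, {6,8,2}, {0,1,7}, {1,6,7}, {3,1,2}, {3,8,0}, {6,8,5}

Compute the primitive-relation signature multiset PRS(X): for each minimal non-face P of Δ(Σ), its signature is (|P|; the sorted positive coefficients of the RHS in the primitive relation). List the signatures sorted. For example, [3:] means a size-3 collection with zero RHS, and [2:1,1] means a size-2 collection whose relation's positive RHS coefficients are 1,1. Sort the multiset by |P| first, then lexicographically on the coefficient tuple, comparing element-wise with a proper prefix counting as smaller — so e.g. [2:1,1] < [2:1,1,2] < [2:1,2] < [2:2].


Σ has 16 primitive collections:

  P={0,2}:  v_{0} + v_{2} = 0  so sig = [2:]
  P={3,7}:  v_{3} + v_{7} = 0  so sig = [2:]
  P={0,6}:  v_{0} + v_{6} = v_{7}  so sig = [2:1]
  P={1,8}:  v_{1} + v_{8} = v_{0}  so sig = [2:1]
  P={2,7}:  v_{2} + v_{7} = v_{6}  so sig = [2:1]
  P={3,5}:  v_{3} + v_{5} = v_{8}  so sig = [2:1]
  P={3,6}:  v_{3} + v_{6} = v_{2}  so sig = [2:1]
  P={4,6}:  v_{4} + v_{6} = v_{1}  so sig = [2:1]
  P={7,8}:  v_{7} + v_{8} = v_{5}  so sig = [2:1]
  P={1,5}:  v_{1} + v_{5} = v_{0} + v_{7}  so sig = [2:1,1]
  P={2,4}:  v_{2} + v_{4} = v_{1} + v_{3}  so sig = [2:1,1]
  P={2,5}:  v_{2} + v_{5} = v_{6} + v_{8}  so sig = [2:1,1]
  P={4,7}:  v_{4} + v_{7} = v_{0} + v_{1}  so sig = [2:1,1]
  P={4,8}:  v_{4} + v_{8} = 2·v_{0} + v_{3}  so sig = [2:1,2]
  P={4,5}:  v_{4} + v_{5} = 2·v_{0}  so sig = [2:2]
  P={0,1,3}:  v_{0} + v_{1} + v_{3} = v_{4}  so sig = [3:1]

so the primitive-relation signature multiset is
{ [2:] ×2,  [2:1] ×7,  [2:1,1] ×4,  [2:1,2],  [2:2],  [3:1] }


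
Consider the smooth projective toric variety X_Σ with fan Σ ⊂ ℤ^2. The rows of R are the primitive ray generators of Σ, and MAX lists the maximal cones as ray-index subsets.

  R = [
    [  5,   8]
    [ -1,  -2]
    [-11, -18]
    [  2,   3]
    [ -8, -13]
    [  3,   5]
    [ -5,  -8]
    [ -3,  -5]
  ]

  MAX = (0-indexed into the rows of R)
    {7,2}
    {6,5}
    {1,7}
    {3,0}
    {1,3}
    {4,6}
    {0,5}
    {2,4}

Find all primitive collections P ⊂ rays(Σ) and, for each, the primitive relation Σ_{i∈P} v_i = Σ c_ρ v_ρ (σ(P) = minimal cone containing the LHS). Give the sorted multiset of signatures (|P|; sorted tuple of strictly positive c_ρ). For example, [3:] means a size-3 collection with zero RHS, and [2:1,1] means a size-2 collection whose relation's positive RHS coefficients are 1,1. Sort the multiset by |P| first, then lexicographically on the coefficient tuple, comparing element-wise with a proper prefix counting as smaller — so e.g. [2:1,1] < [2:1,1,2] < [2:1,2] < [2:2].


Σ has 20 primitive collections:

  • {0,6}:  v_{0} + v_{6} = 0  →  sig = [2:]
  • {5,7}:  v_{5} + v_{7} = 0  →  sig = [2:]
  • {0,4}:  v_{0} + v_{4} = v_{7}  →  sig = [2:1]
  • {0,7}:  v_{0} + v_{7} = v_{3}  →  sig = [2:1]
  • {1,5}:  v_{1} + v_{5} = v_{3}  →  sig = [2:1]
  • {2,5}:  v_{2} + v_{5} = v_{4}  →  sig = [2:1]
  • {3,5}:  v_{3} + v_{5} = v_{0}  →  sig = [2:1]
  • {3,6}:  v_{3} + v_{6} = v_{7}  →  sig = [2:1]
  • {3,7}:  v_{3} + v_{7} = v_{1}  →  sig = [2:1]
  • {4,5}:  v_{4} + v_{5} = v_{6}  →  sig = [2:1]
  • {4,7}:  v_{4} + v_{7} = v_{2}  →  sig = [2:1]
  • {6,7}:  v_{6} + v_{7} = v_{4}  →  sig = [2:1]
  • {0,1}:  v_{0} + v_{1} = 2·v_{3}  →  sig = [2:2]
  • {0,2}:  v_{0} + v_{2} = 2·v_{7}  →  sig = [2:2]
  • {1,6}:  v_{1} + v_{6} = 2·v_{7}  →  sig = [2:2]
  • {2,6}:  v_{2} + v_{6} = 2·v_{4}  →  sig = [2:2]
  • {3,4}:  v_{3} + v_{4} = 2·v_{7}  →  sig = [2:2]
  • {1,4}:  v_{1} + v_{4} = 3·v_{7}  →  sig = [2:3]
  • {2,3}:  v_{2} + v_{3} = 3·v_{7}  →  sig = [2:3]
  • {1,2}:  v_{1} + v_{2} = 4·v_{7}  →  sig = [2:4]

Signatures (|P|; sorted positive RHS coefficients), sorted:
[[2:], [2:], [2:1], [2:1], [2:1], [2:1], [2:1], [2:1], [2:1], [2:1], [2:1], [2:1], [2:2], [2:2], [2:2], [2:2], [2:2], [2:3], [2:3], [2:4]]


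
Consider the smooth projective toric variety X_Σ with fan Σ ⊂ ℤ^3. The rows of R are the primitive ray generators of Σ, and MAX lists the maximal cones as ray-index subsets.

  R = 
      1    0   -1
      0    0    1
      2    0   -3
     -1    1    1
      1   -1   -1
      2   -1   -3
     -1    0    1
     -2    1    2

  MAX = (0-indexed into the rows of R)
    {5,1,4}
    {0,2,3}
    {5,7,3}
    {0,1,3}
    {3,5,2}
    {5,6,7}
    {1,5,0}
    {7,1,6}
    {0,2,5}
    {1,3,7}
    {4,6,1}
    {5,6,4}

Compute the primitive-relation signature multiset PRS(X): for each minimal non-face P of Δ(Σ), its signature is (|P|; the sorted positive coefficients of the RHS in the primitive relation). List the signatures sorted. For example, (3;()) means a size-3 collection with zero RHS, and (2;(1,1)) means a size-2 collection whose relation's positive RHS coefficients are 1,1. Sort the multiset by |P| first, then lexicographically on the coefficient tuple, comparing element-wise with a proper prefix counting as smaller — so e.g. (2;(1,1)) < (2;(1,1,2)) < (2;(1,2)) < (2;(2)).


Δ(Σ) — 8 vertices, 14 min non-faces:

  P={0,6}:  v_{0} + v_{6} = 0  ⇒ sig = (2;())
  P={3,4}:  v_{3} + v_{4} = 0  ⇒ sig = (2;())
  P={0,7}:  v_{0} + v_{7} = v_{3}  ⇒ sig = (2;(1))
  P={3,6}:  v_{3} + v_{6} = v_{7}  ⇒ sig = (2;(1))
  P={4,7}:  v_{4} + v_{7} = v_{6}  ⇒ sig = (2;(1))
  P={0,4}:  v_{0} + v_{4} = v_{1} + v_{5}  ⇒ sig = (2;(1,1))
  P={2,4}:  v_{2} + v_{4} = v_{0} + v_{5}  ⇒ sig = (2;(1,1))
  P={2,6}:  v_{2} + v_{6} = v_{3} + v_{5}  ⇒ sig = (2;(1,1))
  P={2,7}:  v_{2} + v_{7} = 2·v_{3} + v_{5}  ⇒ sig = (2;(1,2))
  P={1,2}:  v_{1} + v_{2} = 2·v_{0}  ⇒ sig = (2;(2))
  P={1,5,7}:  v_{1} + v_{5} + v_{7} = 0  ⇒ sig = (3;())
  P={0,3,5}:  v_{0} + v_{3} + v_{5} = v_{2}  ⇒ sig = (3;(1))
  P={1,3,5}:  v_{1} + v_{3} + v_{5} = v_{0}  ⇒ sig = (3;(1))
  P={1,5,6}:  v_{1} + v_{5} + v_{6} = v_{4}  ⇒ sig = (3;(1))

so the primitive-relation signature multiset is
[(2;()), (2;()), (2;(1)), (2;(1)), (2;(1)), (2;(1,1)), (2;(1,1)), (2;(1,1)), (2;(1,2)), (2;(2)), (3;()), (3;(1)), (3;(1)), (3;(1))]


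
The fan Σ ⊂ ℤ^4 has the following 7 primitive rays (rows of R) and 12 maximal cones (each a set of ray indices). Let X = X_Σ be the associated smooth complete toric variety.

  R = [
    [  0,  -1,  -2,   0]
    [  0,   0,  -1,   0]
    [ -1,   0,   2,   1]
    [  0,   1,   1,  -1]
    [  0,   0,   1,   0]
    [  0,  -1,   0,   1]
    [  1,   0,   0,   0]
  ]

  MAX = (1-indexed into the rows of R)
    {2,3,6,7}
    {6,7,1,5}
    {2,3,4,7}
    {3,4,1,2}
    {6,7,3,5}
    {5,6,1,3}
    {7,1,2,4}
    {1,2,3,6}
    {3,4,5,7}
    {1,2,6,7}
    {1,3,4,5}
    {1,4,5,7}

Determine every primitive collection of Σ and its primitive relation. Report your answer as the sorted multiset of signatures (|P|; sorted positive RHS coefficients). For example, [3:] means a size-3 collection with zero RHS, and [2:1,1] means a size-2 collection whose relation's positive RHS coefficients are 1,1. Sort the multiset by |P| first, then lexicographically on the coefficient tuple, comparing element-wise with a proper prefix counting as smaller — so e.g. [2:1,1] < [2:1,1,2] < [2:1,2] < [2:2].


3 minimal non-faces of Δ(Σ) (on 7 rays):

  P = {2,5}:  v_{2} + v_{5} = 0  ⇒ sig = [2:]
  P = {4,6}:  v_{4} + v_{6} = v_{5}  ⇒ sig = [2:1]
  P = {1,3,7}:  v_{1} + v_{3} + v_{7} = v_{6}  ⇒ sig = [3:1]

Hence PRS(X_Σ) =
[[2:], [2:1], [3:1]]


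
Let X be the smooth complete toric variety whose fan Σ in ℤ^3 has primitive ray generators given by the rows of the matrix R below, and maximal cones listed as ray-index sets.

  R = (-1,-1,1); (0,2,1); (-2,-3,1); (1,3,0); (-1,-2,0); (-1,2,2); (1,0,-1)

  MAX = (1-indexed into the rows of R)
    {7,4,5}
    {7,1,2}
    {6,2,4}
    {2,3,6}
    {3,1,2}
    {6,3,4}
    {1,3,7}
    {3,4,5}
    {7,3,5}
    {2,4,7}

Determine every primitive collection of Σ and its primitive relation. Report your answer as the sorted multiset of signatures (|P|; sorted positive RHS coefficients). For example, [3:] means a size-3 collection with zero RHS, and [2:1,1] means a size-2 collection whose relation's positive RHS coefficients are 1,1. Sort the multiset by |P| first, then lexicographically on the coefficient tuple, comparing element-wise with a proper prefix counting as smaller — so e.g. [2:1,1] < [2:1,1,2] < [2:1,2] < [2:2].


Minimal non-faces — 9 found among 7 rays, 10 max cones:

  {1,4}:  v_{1} + v_{4} = v_{2}  ⟹  sig = [2:1]
  {1,5}:  v_{1} + v_{5} = v_{3}  ⟹  sig = [2:1]
  {6,7}:  v_{6} + v_{7} = v_{2}  ⟹  sig = [2:1]
  {2,5}:  v_{2} + v_{5} = v_{3} + v_{4}  ⟹  sig = [2:1,1]
  {1,6}:  v_{1} + v_{6} = 2·v_{2} + v_{3}  ⟹  sig = [2:1,2]
  {5,6}:  v_{5} + v_{6} = 2·v_{3} + 2·v_{4}  ⟹  sig = [2:2,2]
  {3,4,7}:  v_{3} + v_{4} + v_{7} = 0  ⟹  sig = [3:]
  {2,3,4}:  v_{2} + v_{3} + v_{4} = v_{6}  ⟹  sig = [3:1]
  {2,3,7}:  v_{2} + v_{3} + v_{7} = v_{1}  ⟹  sig = [3:1]

so the primitive-relation signature multiset is
[[2:1], [2:1], [2:1], [2:1,1], [2:1,2], [2:2,2], [3:], [3:1], [3:1]]


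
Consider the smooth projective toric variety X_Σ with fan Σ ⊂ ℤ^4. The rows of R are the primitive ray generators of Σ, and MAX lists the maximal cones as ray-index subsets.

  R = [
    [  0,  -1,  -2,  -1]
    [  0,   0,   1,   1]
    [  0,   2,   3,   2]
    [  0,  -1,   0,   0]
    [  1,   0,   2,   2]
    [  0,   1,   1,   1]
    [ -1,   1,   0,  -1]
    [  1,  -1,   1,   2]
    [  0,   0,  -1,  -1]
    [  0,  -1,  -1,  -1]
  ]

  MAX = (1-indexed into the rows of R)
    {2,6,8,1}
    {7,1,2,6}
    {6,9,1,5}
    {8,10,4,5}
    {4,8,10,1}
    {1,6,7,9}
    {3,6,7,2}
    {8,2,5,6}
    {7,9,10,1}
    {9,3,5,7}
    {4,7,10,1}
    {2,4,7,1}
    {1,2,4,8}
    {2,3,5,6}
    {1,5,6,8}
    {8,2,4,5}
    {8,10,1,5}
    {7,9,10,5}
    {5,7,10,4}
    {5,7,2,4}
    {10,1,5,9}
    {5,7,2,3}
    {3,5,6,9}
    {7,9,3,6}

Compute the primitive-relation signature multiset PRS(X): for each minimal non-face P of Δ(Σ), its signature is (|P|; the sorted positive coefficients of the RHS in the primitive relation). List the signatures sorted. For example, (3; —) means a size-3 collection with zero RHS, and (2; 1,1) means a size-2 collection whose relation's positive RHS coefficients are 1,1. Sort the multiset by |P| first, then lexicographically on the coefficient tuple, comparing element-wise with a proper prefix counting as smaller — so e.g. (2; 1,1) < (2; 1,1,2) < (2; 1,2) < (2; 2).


The 15 primitive collections of Σ (r=10, n=4):

  • {2,9}:  v_{2} + v_{9} = 0  ⟹  sig = (2; —)
  • {6,10}:  v_{6} + v_{10} = 0  ⟹  sig = (2; —)
  • {1,3}:  v_{1} + v_{3} = v_{6}  ⟹  sig = (2; 1)
  • {2,10}:  v_{2} + v_{10} = v_{4}  ⟹  sig = (2; 1)
  • {4,6}:  v_{4} + v_{6} = v_{2}  ⟹  sig = (2; 1)
  • {4,9}:  v_{4} + v_{9} = v_{10}  ⟹  sig = (2; 1)
  • {7,8}:  v_{7} + v_{8} = v_{2}  ⟹  sig = (2; 1)
  • {3,10}:  v_{3} + v_{10} = v_{5} + v_{7}  ⟹  sig = (2; 1,1)
  • {8,9}:  v_{8} + v_{9} = v_{1} + v_{5}  ⟹  sig = (2; 1,1)
  • {3,4}:  v_{3} + v_{4} = v_{2} + v_{5} + v_{7}  ⟹  sig = (2; 1,1,1)
  • {3,8}:  v_{3} + v_{8} = v_{2} + v_{5} + v_{6}  ⟹  sig = (2; 1,1,1)
  • {1,5,7}:  v_{1} + v_{5} + v_{7} = 0  ⟹  sig = (3; —)
  • {1,2,5}:  v_{1} + v_{2} + v_{5} = v_{8}  ⟹  sig = (3; 1)
  • {5,6,7}:  v_{5} + v_{6} + v_{7} = v_{3}  ⟹  sig = (3; 1)
  • {1,4,5}:  v_{1} + v_{4} + v_{5} = v_{8} + v_{10}  ⟹  sig = (3; 1,1)

Signatures (|P|; sorted positive RHS coefficients), sorted:
[(2; —), (2; —), (2; 1), (2; 1), (2; 1), (2; 1), (2; 1), (2; 1,1), (2; 1,1), (2; 1,1,1), (2; 1,1,1), (3; —), (3; 1), (3; 1), (3; 1,1)]


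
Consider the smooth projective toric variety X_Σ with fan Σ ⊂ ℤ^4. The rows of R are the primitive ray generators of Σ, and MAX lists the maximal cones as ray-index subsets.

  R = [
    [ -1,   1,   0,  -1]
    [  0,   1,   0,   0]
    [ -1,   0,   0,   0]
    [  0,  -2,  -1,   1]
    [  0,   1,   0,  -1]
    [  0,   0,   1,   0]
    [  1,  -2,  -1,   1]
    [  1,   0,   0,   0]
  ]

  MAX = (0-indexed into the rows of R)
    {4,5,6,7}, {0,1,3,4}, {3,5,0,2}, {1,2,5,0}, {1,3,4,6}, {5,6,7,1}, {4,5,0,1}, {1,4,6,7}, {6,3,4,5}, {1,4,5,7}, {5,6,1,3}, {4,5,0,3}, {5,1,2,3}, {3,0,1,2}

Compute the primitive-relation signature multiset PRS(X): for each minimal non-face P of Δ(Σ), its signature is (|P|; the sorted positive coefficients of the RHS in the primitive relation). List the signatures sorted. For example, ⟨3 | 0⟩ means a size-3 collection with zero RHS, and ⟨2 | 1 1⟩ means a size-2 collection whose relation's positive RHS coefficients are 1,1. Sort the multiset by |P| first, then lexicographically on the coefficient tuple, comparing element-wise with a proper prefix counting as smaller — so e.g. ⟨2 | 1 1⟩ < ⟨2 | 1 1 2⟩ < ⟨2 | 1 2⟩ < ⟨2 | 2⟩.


The 9 primitive collections of Σ (r=8, n=4):

  P = {2,7}:  v_{2} + v_{7} = 0 ; sig = ⟨2 | 0⟩
  P = {0,7}:  v_{0} + v_{7} = v_{4} ; sig = ⟨2 | 1⟩
  P = {2,4}:  v_{2} + v_{4} = v_{0} ; sig = ⟨2 | 1⟩
  P = {2,6}:  v_{2} + v_{6} = v_{3} ; sig = ⟨2 | 1⟩
  P = {3,7}:  v_{3} + v_{7} = v_{6} ; sig = ⟨2 | 1⟩
  P = {0,6}:  v_{0} + v_{6} = v_{3} + v_{4} ; sig = ⟨2 | 1 1⟩
  P = {1,3,4,5}:  v_{1} + v_{3} + v_{4} + v_{5} = 0 ; sig = ⟨4 | 0⟩
  P = {0,1,3,5}:  v_{0} + v_{1} + v_{3} + v_{5} = v_{2} ; sig = ⟨4 | 1⟩
  P = {1,4,5,6}:  v_{1} + v_{4} + v_{5} + v_{6} = v_{7} ; sig = ⟨4 | 1⟩

Sorted signature multiset PRS(X):
[⟨2 | 0⟩, ⟨2 | 1⟩, ⟨2 | 1⟩, ⟨2 | 1⟩, ⟨2 | 1⟩, ⟨2 | 1 1⟩, ⟨4 | 0⟩, ⟨4 | 1⟩, ⟨4 | 1⟩]


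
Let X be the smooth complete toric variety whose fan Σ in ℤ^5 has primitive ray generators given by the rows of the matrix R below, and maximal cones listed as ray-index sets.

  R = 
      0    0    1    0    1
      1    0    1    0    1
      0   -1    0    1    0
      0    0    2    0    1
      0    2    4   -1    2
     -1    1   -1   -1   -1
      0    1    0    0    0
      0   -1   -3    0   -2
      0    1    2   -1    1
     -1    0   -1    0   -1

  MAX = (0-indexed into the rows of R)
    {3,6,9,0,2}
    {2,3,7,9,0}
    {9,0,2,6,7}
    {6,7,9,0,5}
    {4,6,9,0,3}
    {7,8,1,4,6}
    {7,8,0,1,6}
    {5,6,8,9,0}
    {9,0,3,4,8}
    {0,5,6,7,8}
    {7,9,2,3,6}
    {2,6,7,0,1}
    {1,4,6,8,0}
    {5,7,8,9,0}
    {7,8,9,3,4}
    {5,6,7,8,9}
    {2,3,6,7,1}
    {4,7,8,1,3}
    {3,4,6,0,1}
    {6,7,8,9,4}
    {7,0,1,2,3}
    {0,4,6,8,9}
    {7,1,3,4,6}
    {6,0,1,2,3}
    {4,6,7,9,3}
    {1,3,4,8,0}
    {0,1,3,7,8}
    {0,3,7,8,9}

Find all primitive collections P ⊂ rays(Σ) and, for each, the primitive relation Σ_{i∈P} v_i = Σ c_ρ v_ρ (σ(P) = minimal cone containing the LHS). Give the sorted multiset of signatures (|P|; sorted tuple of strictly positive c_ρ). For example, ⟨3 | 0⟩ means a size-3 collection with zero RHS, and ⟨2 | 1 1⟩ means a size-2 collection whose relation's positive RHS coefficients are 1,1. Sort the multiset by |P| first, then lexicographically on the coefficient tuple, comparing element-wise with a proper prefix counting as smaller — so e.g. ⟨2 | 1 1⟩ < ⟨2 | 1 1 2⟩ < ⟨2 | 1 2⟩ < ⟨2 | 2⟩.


11 minimal non-faces of Δ(Σ) (on 10 rays):

  P = {1,9}:  v_{1} + v_{9} = 0 ; sig = ⟨2 | 0⟩
  P = {2,5}:  v_{2} + v_{5} = v_{9} ; sig = ⟨2 | 1⟩
  P = {2,8}:  v_{2} + v_{8} = v_{3} ; sig = ⟨2 | 1⟩
  P = {3,5}:  v_{3} + v_{5} = v_{8} + v_{9} ; sig = ⟨2 | 1 1⟩
  P = {1,5}:  v_{1} + v_{5} = v_{0} + v_{6} + v_{7} + v_{8} ; sig = ⟨2 | 1 1 1 1⟩
  P = {4,5}:  v_{4} + v_{5} = v_{6} + 2·v_{8} + v_{9} ; sig = ⟨2 | 1 1 2⟩
  P = {2,4}:  v_{2} + v_{4} = 2·v_{3} + v_{6} ; sig = ⟨2 | 1 2⟩
  P = {0,4,7}:  v_{0} + v_{4} + v_{7} = v_{8} ; sig = ⟨3 | 1⟩
  P = {3,6,8}:  v_{3} + v_{6} + v_{8} = v_{4} ; sig = ⟨3 | 1⟩
  P = {0,3,6,7}:  v_{0} + v_{3} + v_{6} + v_{7} = 0 ; sig = ⟨4 | 0⟩
  P = {0,6,7,8,9}:  v_{0} + v_{6} + v_{7} + v_{8} + v_{9} = v_{5} ; sig = ⟨5 | 1⟩

Sorted signature multiset PRS(X):
[⟨2 | 0⟩, ⟨2 | 1⟩, ⟨2 | 1⟩, ⟨2 | 1 1⟩, ⟨2 | 1 1 1 1⟩, ⟨2 | 1 1 2⟩, ⟨2 | 1 2⟩, ⟨3 | 1⟩, ⟨3 | 1⟩, ⟨4 | 0⟩, ⟨5 | 1⟩]


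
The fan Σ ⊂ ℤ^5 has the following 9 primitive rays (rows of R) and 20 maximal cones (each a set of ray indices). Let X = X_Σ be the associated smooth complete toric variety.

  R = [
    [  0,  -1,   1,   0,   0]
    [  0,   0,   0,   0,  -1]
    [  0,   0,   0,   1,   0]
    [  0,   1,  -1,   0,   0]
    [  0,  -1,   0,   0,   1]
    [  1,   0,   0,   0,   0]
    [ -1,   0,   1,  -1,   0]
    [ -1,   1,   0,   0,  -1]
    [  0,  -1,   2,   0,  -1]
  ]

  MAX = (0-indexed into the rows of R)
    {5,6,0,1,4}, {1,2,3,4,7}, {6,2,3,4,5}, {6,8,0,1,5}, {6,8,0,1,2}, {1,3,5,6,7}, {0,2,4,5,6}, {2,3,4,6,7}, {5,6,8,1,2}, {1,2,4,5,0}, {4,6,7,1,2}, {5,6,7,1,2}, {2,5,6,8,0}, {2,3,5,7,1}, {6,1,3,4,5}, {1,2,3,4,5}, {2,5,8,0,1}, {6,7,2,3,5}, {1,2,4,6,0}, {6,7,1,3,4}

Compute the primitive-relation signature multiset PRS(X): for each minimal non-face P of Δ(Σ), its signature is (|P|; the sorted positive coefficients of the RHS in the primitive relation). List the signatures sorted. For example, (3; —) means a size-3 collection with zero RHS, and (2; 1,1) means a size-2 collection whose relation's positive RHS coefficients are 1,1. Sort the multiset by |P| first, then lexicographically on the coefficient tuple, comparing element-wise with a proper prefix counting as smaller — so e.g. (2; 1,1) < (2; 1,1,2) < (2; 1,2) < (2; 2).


9 collections generate NE(X_Σ); each relation:

  {0,3}:  v_{0} + v_{3} = 0  →  sig = (2; —)
  {0,7}:  v_{0} + v_{7} = v_{1} + v_{2} + v_{6}  →  sig = (2; 1,1,1)
  {3,8}:  v_{3} + v_{8} = v_{1} + v_{2} + v_{5} + v_{6}  →  sig = (2; 1,1,1,1)
  {7,8}:  v_{7} + v_{8} = 2·v_{1} + 2·v_{2} + v_{5} + 2·v_{6}  →  sig = (2; 1,2,2,2)
  {4,8}:  v_{4} + v_{8} = 2·v_{0}  →  sig = (2; 2)
  {4,5,7}:  v_{4} + v_{5} + v_{7} = 0  →  sig = (3; —)
  {1,2,3,6}:  v_{1} + v_{2} + v_{3} + v_{6} = v_{7}  →  sig = (4; 1)
  {0,1,2,5,6}:  v_{0} + v_{1} + v_{2} + v_{5} + v_{6} = v_{8}  →  sig = (5; 1)
  {1,2,4,5,6}:  v_{1} + v_{2} + v_{4} + v_{5} + v_{6} = v_{0}  →  sig = (5; 1)

Signatures (|P|; sorted positive RHS coefficients), sorted:
    (2; —)
    (2; 1,1,1)
    (2; 1,1,1,1)
    (2; 1,2,2,2)
    (2; 2)
    (3; —)
    (4; 1)
    (5; 1)
    (5; 1)


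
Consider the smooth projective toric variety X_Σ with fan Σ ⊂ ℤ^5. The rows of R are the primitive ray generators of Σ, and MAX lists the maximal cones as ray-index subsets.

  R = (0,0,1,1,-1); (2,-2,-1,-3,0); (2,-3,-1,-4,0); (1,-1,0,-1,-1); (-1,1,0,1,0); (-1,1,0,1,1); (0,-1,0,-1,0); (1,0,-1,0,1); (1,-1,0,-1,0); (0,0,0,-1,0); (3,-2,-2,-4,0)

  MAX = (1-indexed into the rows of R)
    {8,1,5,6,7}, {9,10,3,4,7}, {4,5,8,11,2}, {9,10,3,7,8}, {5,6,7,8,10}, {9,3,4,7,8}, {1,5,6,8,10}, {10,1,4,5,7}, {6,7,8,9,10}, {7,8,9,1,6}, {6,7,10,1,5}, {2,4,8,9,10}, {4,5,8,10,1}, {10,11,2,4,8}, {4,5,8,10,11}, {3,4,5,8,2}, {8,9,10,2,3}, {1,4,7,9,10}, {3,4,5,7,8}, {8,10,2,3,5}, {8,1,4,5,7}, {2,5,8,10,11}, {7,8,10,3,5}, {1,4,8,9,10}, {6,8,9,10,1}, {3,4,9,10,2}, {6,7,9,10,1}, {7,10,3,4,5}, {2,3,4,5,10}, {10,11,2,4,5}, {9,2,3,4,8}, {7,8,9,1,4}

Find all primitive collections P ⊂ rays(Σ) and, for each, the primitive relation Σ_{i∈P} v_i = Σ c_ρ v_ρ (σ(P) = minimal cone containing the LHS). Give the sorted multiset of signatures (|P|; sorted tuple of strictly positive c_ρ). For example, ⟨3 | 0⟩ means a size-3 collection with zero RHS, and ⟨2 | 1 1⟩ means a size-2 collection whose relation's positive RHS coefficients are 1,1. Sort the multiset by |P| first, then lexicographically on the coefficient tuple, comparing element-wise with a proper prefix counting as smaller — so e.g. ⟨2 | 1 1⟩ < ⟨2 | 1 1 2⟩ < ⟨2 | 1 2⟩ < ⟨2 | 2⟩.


Σ has 16 primitive collections:

  • {4,6}:  v_{4} + v_{6} = 0  ⇒ sig = ⟨2 | 0⟩
  • {5,9}:  v_{5} + v_{9} = 0  ⇒ sig = ⟨2 | 0⟩
  • {2,7}:  v_{2} + v_{7} = v_{3}  ⇒ sig = ⟨2 | 1⟩
  • {1,2}:  v_{1} + v_{2} = v_{4} + v_{9}  ⇒ sig = ⟨2 | 1 1⟩
  • {1,3}:  v_{1} + v_{3} = v_{4} + v_{7} + v_{9}  ⇒ sig = ⟨2 | 1 1 1⟩
  • {2,6}:  v_{2} + v_{6} = v_{7} + v_{8} + v_{10}  ⇒ sig = ⟨2 | 1 1 1⟩
  • {6,11}:  v_{6} + v_{11} = v_{2} + v_{5} + v_{8} + v_{10}  ⇒ sig = ⟨2 | 1 1 1 1⟩
  • {9,11}:  v_{9} + v_{11} = v_{2} + v_{4} + v_{8} + v_{10}  ⇒ sig = ⟨2 | 1 1 1 1⟩
  • {1,11}:  v_{1} + v_{11} = 2·v_{4} + v_{8} + v_{10}  ⇒ sig = ⟨2 | 1 1 2⟩
  • {3,6}:  v_{3} + v_{6} = 2·v_{7} + v_{8} + v_{10}  ⇒ sig = ⟨2 | 1 1 2⟩
  • {7,11}:  v_{7} + v_{11} = 2·v_{2} + v_{5}  ⇒ sig = ⟨2 | 1 2⟩
  • {3,11}:  v_{3} + v_{11} = 3·v_{2} + v_{5}  ⇒ sig = ⟨2 | 1 3⟩
  • {1,7,8,10}:  v_{1} + v_{7} + v_{8} + v_{10} = v_{9}  ⇒ sig = ⟨4 | 1⟩
  • {4,7,8,10}:  v_{4} + v_{7} + v_{8} + v_{10} = v_{2}  ⇒ sig = ⟨4 | 1⟩
  • {3,4,8,10}:  v_{3} + v_{4} + v_{8} + v_{10} = 2·v_{2}  ⇒ sig = ⟨4 | 2⟩
  • {2,4,5,8,10}:  v_{2} + v_{4} + v_{5} + v_{8} + v_{10} = v_{11}  ⇒ sig = ⟨5 | 1⟩

so the primitive-relation signature multiset is
    |P|=2: 12 collections, coeffs (), (), (1), (1,1), (1,1,1), (1,1,1), (1,1,1,1), (1,1,1,1), (1,1,2), (1,1,2), (1,2), (1,3)
    |P|=4: 3 collections, coeffs (1), (1), (2)
    |P|=5: 1 collection, coeffs (1)


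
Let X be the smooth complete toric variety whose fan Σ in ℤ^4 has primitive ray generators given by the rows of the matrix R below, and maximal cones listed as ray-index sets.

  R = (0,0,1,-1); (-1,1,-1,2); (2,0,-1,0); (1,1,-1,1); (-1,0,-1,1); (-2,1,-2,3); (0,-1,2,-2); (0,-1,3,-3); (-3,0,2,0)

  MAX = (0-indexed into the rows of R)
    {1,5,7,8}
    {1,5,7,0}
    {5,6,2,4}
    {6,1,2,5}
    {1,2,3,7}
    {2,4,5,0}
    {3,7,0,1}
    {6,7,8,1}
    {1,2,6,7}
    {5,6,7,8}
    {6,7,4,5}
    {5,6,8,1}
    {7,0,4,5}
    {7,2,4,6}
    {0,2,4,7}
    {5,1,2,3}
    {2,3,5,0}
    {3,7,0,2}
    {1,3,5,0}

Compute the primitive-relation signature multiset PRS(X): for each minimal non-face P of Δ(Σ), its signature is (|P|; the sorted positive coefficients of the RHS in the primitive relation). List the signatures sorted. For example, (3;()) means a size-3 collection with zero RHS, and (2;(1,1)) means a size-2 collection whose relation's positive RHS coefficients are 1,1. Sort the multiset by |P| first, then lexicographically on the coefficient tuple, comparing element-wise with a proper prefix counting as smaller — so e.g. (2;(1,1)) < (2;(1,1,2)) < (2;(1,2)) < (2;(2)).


Primitive collections (12):

  P={0,6}:  v_{0} + v_{6} = v_{7}  ⟹  sig = (2;(1))
  P={1,4}:  v_{1} + v_{4} = v_{5}  ⟹  sig = (2;(1))
  P={2,8}:  v_{2} + v_{8} = v_{1} + v_{6}  ⟹  sig = (2;(1,1))
  P={3,4}:  v_{3} + v_{4} = v_{0} + v_{2} + v_{5}  ⟹  sig = (2;(1,1,1))
  P={3,6}:  v_{3} + v_{6} = v_{1} + v_{2} + v_{7}  ⟹  sig = (2;(1,1,1))
  P={0,8}:  v_{0} + v_{8} = v_{1} + v_{5} + 2·v_{7}  ⟹  sig = (2;(1,1,2))
  P={4,8}:  v_{4} + v_{8} = 2·v_{5} + v_{6} + v_{7}  ⟹  sig = (2;(1,1,2))
  P={3,8}:  v_{3} + v_{8} = 2·v_{1} + v_{7}  ⟹  sig = (2;(1,2))
  P={2,5,7}:  v_{2} + v_{5} + v_{7} = 0  ⟹  sig = (3;())
  P={0,1,2}:  v_{0} + v_{1} + v_{2} = v_{3}  ⟹  sig = (3;(1))
  P={3,5,7}:  v_{3} + v_{5} + v_{7} = v_{0} + v_{1}  ⟹  sig = (3;(1,1))
  P={1,5,6,7}:  v_{1} + v_{5} + v_{6} + v_{7} = v_{8}  ⟹  sig = (4;(1))

Hence PRS(X_Σ) =
    (2;(1))
    (2;(1))
    (2;(1,1))
    (2;(1,1,1))
    (2;(1,1,1))
    (2;(1,1,2))
    (2;(1,1,2))
    (2;(1,2))
    (3;())
    (3;(1))
    (3;(1,1))
    (4;(1))


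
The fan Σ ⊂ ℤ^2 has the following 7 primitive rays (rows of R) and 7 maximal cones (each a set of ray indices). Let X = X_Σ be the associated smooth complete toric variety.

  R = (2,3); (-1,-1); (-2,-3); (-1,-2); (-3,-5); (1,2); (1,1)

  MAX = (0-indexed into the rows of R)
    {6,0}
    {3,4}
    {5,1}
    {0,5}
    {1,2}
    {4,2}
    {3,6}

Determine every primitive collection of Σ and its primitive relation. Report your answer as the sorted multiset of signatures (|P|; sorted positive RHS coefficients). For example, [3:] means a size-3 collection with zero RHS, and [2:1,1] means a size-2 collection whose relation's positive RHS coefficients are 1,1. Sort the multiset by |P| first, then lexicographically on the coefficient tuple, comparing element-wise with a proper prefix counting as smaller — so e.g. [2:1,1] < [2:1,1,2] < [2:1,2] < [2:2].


|primitive collections| = 14. Relations:

  P = {0,2}:  v_{0} + v_{2} = 0  so sig = [2:]
  P = {1,6}:  v_{1} + v_{6} = 0  so sig = [2:]
  P = {3,5}:  v_{3} + v_{5} = 0  so sig = [2:]
  P = {0,1}:  v_{0} + v_{1} = v_{5}  so sig = [2:1]
  P = {0,3}:  v_{0} + v_{3} = v_{6}  so sig = [2:1]
  P = {0,4}:  v_{0} + v_{4} = v_{3}  so sig = [2:1]
  P = {1,3}:  v_{1} + v_{3} = v_{2}  so sig = [2:1]
  P = {2,3}:  v_{2} + v_{3} = v_{4}  so sig = [2:1]
  P = {2,5}:  v_{2} + v_{5} = v_{1}  so sig = [2:1]
  P = {2,6}:  v_{2} + v_{6} = v_{3}  so sig = [2:1]
  P = {4,5}:  v_{4} + v_{5} = v_{2}  so sig = [2:1]
  P = {5,6}:  v_{5} + v_{6} = v_{0}  so sig = [2:1]
  P = {1,4}:  v_{1} + v_{4} = 2·v_{2}  so sig = [2:2]
  P = {4,6}:  v_{4} + v_{6} = 2·v_{3}  so sig = [2:2]

so the primitive-relation signature multiset is
    |P|=2: 14 collections, coeffs (), (), (), (1), (1), (1), (1), (1), (1), (1), (1), (1), (2), (2)


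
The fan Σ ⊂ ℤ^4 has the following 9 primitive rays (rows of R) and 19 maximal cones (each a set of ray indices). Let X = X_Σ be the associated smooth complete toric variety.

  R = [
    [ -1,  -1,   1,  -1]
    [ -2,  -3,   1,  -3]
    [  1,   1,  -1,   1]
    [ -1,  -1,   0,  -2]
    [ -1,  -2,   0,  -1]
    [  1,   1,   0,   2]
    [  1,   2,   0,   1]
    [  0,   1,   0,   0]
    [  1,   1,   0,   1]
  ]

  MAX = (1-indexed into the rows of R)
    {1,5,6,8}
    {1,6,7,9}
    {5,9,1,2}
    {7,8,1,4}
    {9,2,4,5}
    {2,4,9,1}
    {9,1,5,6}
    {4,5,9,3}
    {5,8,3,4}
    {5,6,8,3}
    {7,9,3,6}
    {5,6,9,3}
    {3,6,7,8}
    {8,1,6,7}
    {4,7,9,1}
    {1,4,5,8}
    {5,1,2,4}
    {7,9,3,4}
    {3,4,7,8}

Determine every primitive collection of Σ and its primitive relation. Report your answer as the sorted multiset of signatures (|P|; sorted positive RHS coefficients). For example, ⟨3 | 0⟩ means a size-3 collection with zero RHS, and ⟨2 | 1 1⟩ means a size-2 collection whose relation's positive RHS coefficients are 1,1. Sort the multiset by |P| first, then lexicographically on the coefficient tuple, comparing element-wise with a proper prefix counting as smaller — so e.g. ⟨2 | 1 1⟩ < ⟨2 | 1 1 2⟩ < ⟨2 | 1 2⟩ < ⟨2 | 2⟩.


Σ has 9 primitive collections:

  • {1,3}:  v_{1} + v_{3} = 0  →  sig = ⟨2 | 0⟩
  • {4,6}:  v_{4} + v_{6} = 0  →  sig = ⟨2 | 0⟩
  • {5,7}:  v_{5} + v_{7} = 0  →  sig = ⟨2 | 0⟩
  • {8,9}:  v_{8} + v_{9} = v_{7}  →  sig = ⟨2 | 1⟩
  • {2,8}:  v_{2} + v_{8} = v_{1} + v_{4}  →  sig = ⟨2 | 1 1⟩
  • {2,3}:  v_{2} + v_{3} = v_{4} + v_{5} + v_{9}  →  sig = ⟨2 | 1 1 1⟩
  • {2,6}:  v_{2} + v_{6} = v_{1} + v_{5} + v_{9}  →  sig = ⟨2 | 1 1 1⟩
  • {2,7}:  v_{2} + v_{7} = v_{1} + v_{4} + v_{9}  →  sig = ⟨2 | 1 1 1⟩
  • {1,4,5,9}:  v_{1} + v_{4} + v_{5} + v_{9} = v_{2}  →  sig = ⟨4 | 1⟩

Hence PRS(X_Σ) =
[⟨2 | 0⟩, ⟨2 | 0⟩, ⟨2 | 0⟩, ⟨2 | 1⟩, ⟨2 | 1 1⟩, ⟨2 | 1 1 1⟩, ⟨2 | 1 1 1⟩, ⟨2 | 1 1 1⟩, ⟨4 | 1⟩]


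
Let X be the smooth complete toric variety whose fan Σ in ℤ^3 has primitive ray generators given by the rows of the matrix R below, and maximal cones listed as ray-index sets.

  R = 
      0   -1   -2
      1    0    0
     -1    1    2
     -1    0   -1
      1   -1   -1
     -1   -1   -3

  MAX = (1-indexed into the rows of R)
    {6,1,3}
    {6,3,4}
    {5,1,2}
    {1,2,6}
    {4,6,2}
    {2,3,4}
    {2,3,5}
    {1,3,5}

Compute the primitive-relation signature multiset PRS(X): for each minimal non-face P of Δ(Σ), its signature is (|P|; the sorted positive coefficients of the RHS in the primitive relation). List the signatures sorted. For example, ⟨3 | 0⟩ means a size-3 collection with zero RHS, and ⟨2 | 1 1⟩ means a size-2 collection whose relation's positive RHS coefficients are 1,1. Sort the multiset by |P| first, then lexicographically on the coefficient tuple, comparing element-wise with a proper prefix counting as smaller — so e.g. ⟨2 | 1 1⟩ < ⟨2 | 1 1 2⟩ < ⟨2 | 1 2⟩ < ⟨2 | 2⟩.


Δ(Σ) — 6 vertices, 5 min non-faces:

  • {1,4}:  v_{1} + v_{4} = v_{6}  so sig = ⟨2 | 1⟩
  • {4,5}:  v_{4} + v_{5} = v_{1}  so sig = ⟨2 | 1⟩
  • {5,6}:  v_{5} + v_{6} = 2·v_{1}  so sig = ⟨2 | 2⟩
  • {1,2,3}:  v_{1} + v_{2} + v_{3} = 0  so sig = ⟨3 | 0⟩
  • {2,3,6}:  v_{2} + v_{3} + v_{6} = v_{4}  so sig = ⟨3 | 1⟩

so the primitive-relation signature multiset is
    ⟨2 | 1⟩
    ⟨2 | 1⟩
    ⟨2 | 2⟩
    ⟨3 | 0⟩
    ⟨3 | 1⟩


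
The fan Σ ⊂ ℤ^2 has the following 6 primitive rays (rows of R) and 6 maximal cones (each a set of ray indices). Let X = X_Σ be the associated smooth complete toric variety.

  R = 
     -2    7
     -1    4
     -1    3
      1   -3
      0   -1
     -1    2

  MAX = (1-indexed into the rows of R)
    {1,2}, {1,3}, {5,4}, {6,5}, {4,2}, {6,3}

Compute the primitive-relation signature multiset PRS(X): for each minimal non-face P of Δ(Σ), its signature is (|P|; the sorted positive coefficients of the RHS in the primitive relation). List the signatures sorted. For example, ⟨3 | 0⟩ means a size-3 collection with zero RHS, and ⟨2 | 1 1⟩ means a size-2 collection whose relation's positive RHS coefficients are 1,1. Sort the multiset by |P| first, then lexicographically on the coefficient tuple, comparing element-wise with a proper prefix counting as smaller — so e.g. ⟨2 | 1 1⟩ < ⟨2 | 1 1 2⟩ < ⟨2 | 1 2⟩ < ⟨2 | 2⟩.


Minimal non-faces — 9 found among 6 rays, 6 max cones:

  P={3,4}:  v_{3} + v_{4} = 0 ; sig = ⟨2 | 0⟩
  P={1,4}:  v_{1} + v_{4} = v_{2} ; sig = ⟨2 | 1⟩
  P={2,3}:  v_{2} + v_{3} = v_{1} ; sig = ⟨2 | 1⟩
  P={2,5}:  v_{2} + v_{5} = v_{3} ; sig = ⟨2 | 1⟩
  P={3,5}:  v_{3} + v_{5} = v_{6} ; sig = ⟨2 | 1⟩
  P={4,6}:  v_{4} + v_{6} = v_{5} ; sig = ⟨2 | 1⟩
  P={1,5}:  v_{1} + v_{5} = 2·v_{3} ; sig = ⟨2 | 2⟩
  P={2,6}:  v_{2} + v_{6} = 2·v_{3} ; sig = ⟨2 | 2⟩
  P={1,6}:  v_{1} + v_{6} = 3·v_{3} ; sig = ⟨2 | 3⟩

Hence PRS(X_Σ) =
    |P|=2: 9 collections, coeffs (), (1), (1), (1), (1), (1), (2), (2), (3)


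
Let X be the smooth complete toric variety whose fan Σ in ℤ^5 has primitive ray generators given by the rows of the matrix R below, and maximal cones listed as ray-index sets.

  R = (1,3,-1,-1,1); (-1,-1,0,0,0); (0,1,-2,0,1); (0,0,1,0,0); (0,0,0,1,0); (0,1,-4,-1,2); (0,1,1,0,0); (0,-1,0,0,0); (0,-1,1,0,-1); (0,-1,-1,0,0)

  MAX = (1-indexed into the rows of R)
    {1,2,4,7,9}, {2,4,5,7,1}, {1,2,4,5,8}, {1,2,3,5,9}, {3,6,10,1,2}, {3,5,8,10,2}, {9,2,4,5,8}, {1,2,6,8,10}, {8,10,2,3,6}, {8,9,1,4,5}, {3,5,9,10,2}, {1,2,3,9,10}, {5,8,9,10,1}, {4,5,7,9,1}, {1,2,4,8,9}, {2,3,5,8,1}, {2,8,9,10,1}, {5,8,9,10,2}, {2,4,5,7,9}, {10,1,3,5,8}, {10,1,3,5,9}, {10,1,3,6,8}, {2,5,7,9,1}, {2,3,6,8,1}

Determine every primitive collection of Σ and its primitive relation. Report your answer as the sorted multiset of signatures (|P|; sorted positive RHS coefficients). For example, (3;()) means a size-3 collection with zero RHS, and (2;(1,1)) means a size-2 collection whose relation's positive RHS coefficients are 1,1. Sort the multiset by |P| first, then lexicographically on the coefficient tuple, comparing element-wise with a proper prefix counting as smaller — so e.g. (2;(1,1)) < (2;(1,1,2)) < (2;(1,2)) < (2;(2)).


The 14 primitive collections of Σ (r=10, n=5):

  • {7,10}:  v_{7} + v_{10} = 0  ⇒ sig = (2;())
  • {4,10}:  v_{4} + v_{10} = v_{8}  ⇒ sig = (2;(1))
  • {7,8}:  v_{7} + v_{8} = v_{4}  ⇒ sig = (2;(1))
  • {3,7}:  v_{3} + v_{7} = v_{1} + v_{2} + v_{5}  ⇒ sig = (2;(1,1,1))
  • {3,4}:  v_{3} + v_{4} = v_{1} + v_{2} + v_{5} + v_{8}  ⇒ sig = (2;(1,1,1,1))
  • {6,7}:  v_{6} + v_{7} = v_{1} + v_{2} + v_{3} + v_{8}  ⇒ sig = (2;(1,1,1,1))
  • {4,6}:  v_{4} + v_{6} = v_{1} + v_{2} + v_{3} + 2·v_{8}  ⇒ sig = (2;(1,1,1,2))
  • {6,9}:  v_{6} + v_{9} = v_{1} + v_{2} + 2·v_{10}  ⇒ sig = (2;(1,1,2))
  • {5,6}:  v_{5} + v_{6} = 2·v_{3} + v_{8}  ⇒ sig = (2;(1,2))
  • {3,8,9}:  v_{3} + v_{8} + v_{9} = v_{10}  ⇒ sig = (3;(1))
  • {1,2,5,10}:  v_{1} + v_{2} + v_{5} + v_{10} = v_{3}  ⇒ sig = (4;(1))
  • {1,2,5,8,9}:  v_{1} + v_{2} + v_{5} + v_{8} + v_{9} = 0  ⇒ sig = (5;())
  • {1,2,3,8,10}:  v_{1} + v_{2} + v_{3} + v_{8} + v_{10} = v_{6}  ⇒ sig = (5;(1))
  • {1,2,4,5,9}:  v_{1} + v_{2} + v_{4} + v_{5} + v_{9} = v_{7}  ⇒ sig = (5;(1))

Sorted signature multiset PRS(X):
    |P|=2: 9 collections, coeffs (), (1), (1), (1,1,1), (1,1,1,1), (1,1,1,1), (1,1,1,2), (1,1,2), (1,2)
    |P|=3: 1 collection, coeffs (1)
    |P|=4: 1 collection, coeffs (1)
    |P|=5: 3 collections, coeffs (), (1), (1)


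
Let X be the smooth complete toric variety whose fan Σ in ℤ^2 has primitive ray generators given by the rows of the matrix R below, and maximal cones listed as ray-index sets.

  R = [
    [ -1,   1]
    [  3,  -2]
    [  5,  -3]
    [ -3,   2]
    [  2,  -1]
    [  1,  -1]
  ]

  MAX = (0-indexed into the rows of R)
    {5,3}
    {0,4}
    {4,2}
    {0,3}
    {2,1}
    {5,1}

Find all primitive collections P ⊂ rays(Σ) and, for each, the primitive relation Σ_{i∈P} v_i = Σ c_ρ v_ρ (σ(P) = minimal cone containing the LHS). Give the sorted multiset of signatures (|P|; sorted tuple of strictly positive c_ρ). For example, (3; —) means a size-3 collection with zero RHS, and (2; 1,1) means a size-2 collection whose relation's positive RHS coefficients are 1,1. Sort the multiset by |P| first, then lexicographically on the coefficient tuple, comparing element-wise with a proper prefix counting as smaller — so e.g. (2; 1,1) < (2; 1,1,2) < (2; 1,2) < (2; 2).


Minimal non-faces — 9 found among 6 rays, 6 max cones:

  {0,5}:  v_{0} + v_{5} = 0 ; sig = (2; —)
  {1,3}:  v_{1} + v_{3} = 0 ; sig = (2; —)
  {0,1}:  v_{0} + v_{1} = v_{4} ; sig = (2; 1)
  {1,4}:  v_{1} + v_{4} = v_{2} ; sig = (2; 1)
  {2,3}:  v_{2} + v_{3} = v_{4} ; sig = (2; 1)
  {3,4}:  v_{3} + v_{4} = v_{0} ; sig = (2; 1)
  {4,5}:  v_{4} + v_{5} = v_{1} ; sig = (2; 1)
  {0,2}:  v_{0} + v_{2} = 2·v_{4} ; sig = (2; 2)
  {2,5}:  v_{2} + v_{5} = 2·v_{1} ; sig = (2; 2)

Hence PRS(X_Σ) =
{ (2; —) ×2,  (2; 1) ×5,  (2; 2) ×2 }


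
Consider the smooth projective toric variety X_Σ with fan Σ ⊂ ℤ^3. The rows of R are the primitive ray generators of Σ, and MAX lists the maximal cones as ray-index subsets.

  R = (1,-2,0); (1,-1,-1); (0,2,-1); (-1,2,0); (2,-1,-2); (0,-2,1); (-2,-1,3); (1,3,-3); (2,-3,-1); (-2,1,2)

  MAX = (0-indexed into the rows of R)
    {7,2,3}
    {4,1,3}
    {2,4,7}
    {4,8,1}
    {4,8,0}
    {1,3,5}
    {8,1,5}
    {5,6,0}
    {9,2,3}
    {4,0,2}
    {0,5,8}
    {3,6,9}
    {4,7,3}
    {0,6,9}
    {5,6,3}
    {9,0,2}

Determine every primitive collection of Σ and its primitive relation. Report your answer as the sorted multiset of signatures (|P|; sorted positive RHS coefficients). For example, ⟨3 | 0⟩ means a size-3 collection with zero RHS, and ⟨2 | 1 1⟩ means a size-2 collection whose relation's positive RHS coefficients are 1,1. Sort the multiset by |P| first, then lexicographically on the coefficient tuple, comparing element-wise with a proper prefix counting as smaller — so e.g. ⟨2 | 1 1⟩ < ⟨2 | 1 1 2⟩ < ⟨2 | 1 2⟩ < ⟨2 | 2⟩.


Σ has 22 primitive collections:

  {0,3}:  v_{0} + v_{3} = 0  ⇒ sig = ⟨2 | 0⟩
  {2,5}:  v_{2} + v_{5} = 0  ⇒ sig = ⟨2 | 0⟩
  {4,9}:  v_{4} + v_{9} = 0  ⇒ sig = ⟨2 | 0⟩
  {0,1}:  v_{0} + v_{1} = v_{8}  ⇒ sig = ⟨2 | 1⟩
  {2,6}:  v_{2} + v_{6} = v_{9}  ⇒ sig = ⟨2 | 1⟩
  {2,8}:  v_{2} + v_{8} = v_{4}  ⇒ sig = ⟨2 | 1⟩
  {3,8}:  v_{3} + v_{8} = v_{1}  ⇒ sig = ⟨2 | 1⟩
  {4,5}:  v_{4} + v_{5} = v_{8}  ⇒ sig = ⟨2 | 1⟩
  {4,6}:  v_{4} + v_{6} = v_{5}  ⇒ sig = ⟨2 | 1⟩
  {5,9}:  v_{5} + v_{9} = v_{6}  ⇒ sig = ⟨2 | 1⟩
  {6,7}:  v_{6} + v_{7} = v_{3}  ⇒ sig = ⟨2 | 1⟩
  {8,9}:  v_{8} + v_{9} = v_{5}  ⇒ sig = ⟨2 | 1⟩
  {0,7}:  v_{0} + v_{7} = v_{2} + v_{4}  ⇒ sig = ⟨2 | 1 1⟩
  {1,2}:  v_{1} + v_{2} = v_{3} + v_{4}  ⇒ sig = ⟨2 | 1 1⟩
  {1,9}:  v_{1} + v_{9} = v_{3} + v_{5}  ⇒ sig = ⟨2 | 1 1⟩
  {5,7}:  v_{5} + v_{7} = v_{3} + v_{4}  ⇒ sig = ⟨2 | 1 1⟩
  {7,9}:  v_{7} + v_{9} = v_{2} + v_{3}  ⇒ sig = ⟨2 | 1 1⟩
  {1,6}:  v_{1} + v_{6} = v_{3} + 2·v_{5}  ⇒ sig = ⟨2 | 1 2⟩
  {7,8}:  v_{7} + v_{8} = v_{3} + 2·v_{4}  ⇒ sig = ⟨2 | 1 2⟩
  {6,8}:  v_{6} + v_{8} = 2·v_{5}  ⇒ sig = ⟨2 | 2⟩
  {1,7}:  v_{1} + v_{7} = 2·v_{3} + 2·v_{4}  ⇒ sig = ⟨2 | 2 2⟩
  {2,3,4}:  v_{2} + v_{3} + v_{4} = v_{7}  ⇒ sig = ⟨3 | 1⟩

so the primitive-relation signature multiset is
[⟨2 | 0⟩, ⟨2 | 0⟩, ⟨2 | 0⟩, ⟨2 | 1⟩, ⟨2 | 1⟩, ⟨2 | 1⟩, ⟨2 | 1⟩, ⟨2 | 1⟩, ⟨2 | 1⟩, ⟨2 | 1⟩, ⟨2 | 1⟩, ⟨2 | 1⟩, ⟨2 | 1 1⟩, ⟨2 | 1 1⟩, ⟨2 | 1 1⟩, ⟨2 | 1 1⟩, ⟨2 | 1 1⟩, ⟨2 | 1 2⟩, ⟨2 | 1 2⟩, ⟨2 | 2⟩, ⟨2 | 2 2⟩, ⟨3 | 1⟩]


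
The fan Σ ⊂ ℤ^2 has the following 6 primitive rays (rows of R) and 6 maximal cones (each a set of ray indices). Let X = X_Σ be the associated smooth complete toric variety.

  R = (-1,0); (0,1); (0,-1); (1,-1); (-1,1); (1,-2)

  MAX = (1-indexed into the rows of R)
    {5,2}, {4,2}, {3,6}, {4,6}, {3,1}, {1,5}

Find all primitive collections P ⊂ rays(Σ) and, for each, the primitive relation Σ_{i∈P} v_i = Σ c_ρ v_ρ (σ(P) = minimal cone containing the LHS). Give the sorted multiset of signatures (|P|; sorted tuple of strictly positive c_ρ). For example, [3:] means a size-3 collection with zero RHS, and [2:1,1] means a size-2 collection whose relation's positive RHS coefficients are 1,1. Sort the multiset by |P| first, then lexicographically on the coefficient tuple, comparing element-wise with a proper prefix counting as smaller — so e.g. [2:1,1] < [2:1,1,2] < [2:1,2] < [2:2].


Minimal non-faces — 9 found among 6 rays, 6 max cones:

  {2,3}:  v_{2} + v_{3} = 0 — sig = [2:]
  {4,5}:  v_{4} + v_{5} = 0 — sig = [2:]
  {1,2}:  v_{1} + v_{2} = v_{5} — sig = [2:1]
  {1,4}:  v_{1} + v_{4} = v_{3} — sig = [2:1]
  {2,6}:  v_{2} + v_{6} = v_{4} — sig = [2:1]
  {3,4}:  v_{3} + v_{4} = v_{6} — sig = [2:1]
  {3,5}:  v_{3} + v_{5} = v_{1} — sig = [2:1]
  {5,6}:  v_{5} + v_{6} = v_{3} — sig = [2:1]
  {1,6}:  v_{1} + v_{6} = 2·v_{3} — sig = [2:2]

Hence PRS(X_Σ) =
{ [2:] ×2,  [2:1] ×6,  [2:2] }


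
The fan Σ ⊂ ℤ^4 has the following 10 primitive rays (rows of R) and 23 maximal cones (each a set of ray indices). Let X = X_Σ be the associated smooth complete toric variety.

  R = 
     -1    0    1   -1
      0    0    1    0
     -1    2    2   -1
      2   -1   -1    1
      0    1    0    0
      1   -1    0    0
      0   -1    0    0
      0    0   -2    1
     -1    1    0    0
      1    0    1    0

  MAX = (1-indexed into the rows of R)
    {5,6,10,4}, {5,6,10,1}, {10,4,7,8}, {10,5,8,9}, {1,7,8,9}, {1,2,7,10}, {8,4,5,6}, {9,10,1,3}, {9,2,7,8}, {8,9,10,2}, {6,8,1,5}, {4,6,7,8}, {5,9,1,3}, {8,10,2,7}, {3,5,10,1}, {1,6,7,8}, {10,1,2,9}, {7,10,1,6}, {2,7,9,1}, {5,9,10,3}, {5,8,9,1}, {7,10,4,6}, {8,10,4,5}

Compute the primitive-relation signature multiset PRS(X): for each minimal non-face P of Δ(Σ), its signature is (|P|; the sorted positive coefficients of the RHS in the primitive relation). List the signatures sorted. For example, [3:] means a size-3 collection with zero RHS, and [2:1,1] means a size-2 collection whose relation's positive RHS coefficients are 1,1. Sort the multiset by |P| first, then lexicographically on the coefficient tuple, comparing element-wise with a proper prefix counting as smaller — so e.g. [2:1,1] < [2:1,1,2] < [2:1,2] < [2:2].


17 collections generate NE(X_Σ); each relation:

  • {5,7}:  v_{5} + v_{7} = 0  so sig = [2:]
  • {6,9}:  v_{6} + v_{9} = 0  so sig = [2:]
  • {1,4}:  v_{1} + v_{4} = v_{6}  so sig = [2:1]
  • {2,5}:  v_{2} + v_{5} = v_{9} + v_{10}  so sig = [2:1,1]
  • {2,6}:  v_{2} + v_{6} = v_{7} + v_{10}  so sig = [2:1,1]
  • {3,4}:  v_{3} + v_{4} = v_{5} + v_{10}  so sig = [2:1,1]
  • {3,8}:  v_{3} + v_{8} = v_{5} + v_{9}  so sig = [2:1,1]
  • {4,9}:  v_{4} + v_{9} = v_{8} + v_{10}  so sig = [2:1,1]
  • {3,6}:  v_{3} + v_{6} = v_{1} + v_{5} + v_{10}  so sig = [2:1,1,1]
  • {3,7}:  v_{3} + v_{7} = v_{1} + v_{9} + v_{10}  so sig = [2:1,1,1]
  • {2,4}:  v_{2} + v_{4} = v_{7} + v_{8} + 2·v_{10}  so sig = [2:1,1,2]
  • {2,3}:  v_{2} + v_{3} = v_{1} + 2·v_{9} + 2·v_{10}  so sig = [2:1,2,2]
  • {1,8,10}:  v_{1} + v_{8} + v_{10} = 0  so sig = [3:]
  • {6,8,10}:  v_{6} + v_{8} + v_{10} = v_{4}  so sig = [3:1]
  • {7,9,10}:  v_{7} + v_{9} + v_{10} = v_{2}  so sig = [3:1]
  • {1,2,8}:  v_{1} + v_{2} + v_{8} = v_{7} + v_{9}  so sig = [3:1,1]
  • {1,5,9,10}:  v_{1} + v_{5} + v_{9} + v_{10} = v_{3}  so sig = [4:1]

Signatures (|P|; sorted positive RHS coefficients), sorted:
    |P|=2: 12 collections, coeffs (), (), (1), (1,1), (1,1), (1,1), (1,1), (1,1), (1,1,1), (1,1,1), (1,1,2), (1,2,2)
    |P|=3: 4 collections, coeffs (), (1), (1), (1,1)
    |P|=4: 1 collection, coeffs (1)
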